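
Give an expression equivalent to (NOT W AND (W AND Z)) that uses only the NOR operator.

(((W NOR W) NOR (W NOR W)) NOR (((W NOR W) NOR (Z NOR Z)) NOR ((W NOR W) NOR (Z NOR Z))))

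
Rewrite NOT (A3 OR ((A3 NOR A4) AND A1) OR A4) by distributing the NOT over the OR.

NOT A3 AND NOT ((A3 NOR A4) AND A1) AND NOT A4
De Morgan's: NOT(OR of terms) = AND of negations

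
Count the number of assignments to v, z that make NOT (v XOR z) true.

Satisfying assignments: (0,0), (1,1)
Count: 2 out of 4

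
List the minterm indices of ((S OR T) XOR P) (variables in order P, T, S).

Σm(1, 2, 3, 4) = (NOT P AND NOT T AND S) OR (NOT P AND T AND NOT S) OR (NOT P AND T AND S) OR (P AND NOT T AND NOT S)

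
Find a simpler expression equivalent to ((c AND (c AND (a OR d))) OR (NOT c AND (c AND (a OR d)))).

By distribution ((E AND v) OR (E AND NOT v) = E):
= (c AND (a OR d))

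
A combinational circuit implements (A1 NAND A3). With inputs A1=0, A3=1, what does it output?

Substituting: (0 NAND 1)
= 1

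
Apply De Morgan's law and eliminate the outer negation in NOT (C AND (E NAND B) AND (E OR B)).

NOT C OR NOT (E NAND B) OR NOT (E OR B)
De Morgan's: NOT(AND of terms) = OR of negations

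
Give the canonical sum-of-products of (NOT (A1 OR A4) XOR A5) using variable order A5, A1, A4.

Σm(0, 5, 6, 7) = (NOT A5 AND NOT A1 AND NOT A4) OR (A5 AND NOT A1 AND A4) OR (A5 AND A1 AND NOT A4) OR (A5 AND A1 AND A4)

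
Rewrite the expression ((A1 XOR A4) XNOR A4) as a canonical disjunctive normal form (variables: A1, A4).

(NOT A1 AND NOT A4) OR (NOT A1 AND A4)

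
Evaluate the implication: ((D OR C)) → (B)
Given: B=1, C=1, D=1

Antecedent ((D OR C)) = 1; consequent (B) = 1.
1 → 1 = 1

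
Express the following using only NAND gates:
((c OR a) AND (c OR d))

((((c NAND c) NAND (a NAND a)) NAND ((c NAND c) NAND (d NAND d))) NAND (((c NAND c) NAND (a NAND a)) NAND ((c NAND c) NAND (d NAND d))))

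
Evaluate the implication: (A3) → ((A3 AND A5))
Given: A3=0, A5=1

Antecedent (A3) = 0; consequent ((A3 AND A5)) = 0.
0 → 0 = 1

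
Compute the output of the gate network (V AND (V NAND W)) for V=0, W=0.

Substituting: (0 AND (0 NAND 0))
= 0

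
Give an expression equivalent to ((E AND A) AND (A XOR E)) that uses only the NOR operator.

((((E NOR E) NOR (A NOR A)) NOR ((E NOR E) NOR (A NOR A))) NOR (((((A NOR E) NOR (A NOR E)) NOR ((A NOR E) NOR (A NOR E))) NOR ((((A NOR A) NOR (E NOR E)) NOR ((A NOR A) NOR (E NOR E))) NOR (((A NOR A) NOR (E NOR E)) NOR ((A NOR A) NOR (E NOR E))))) NOR ((((A NOR E) NOR (A NOR E)) NOR ((A NOR E) NOR (A NOR E))) NOR ((((A NOR A) NOR (E NOR E)) NOR ((A NOR A) NOR (E NOR E))) NOR (((A NOR A) NOR (E NOR E)) NOR ((A NOR A) NOR (E NOR E)))))))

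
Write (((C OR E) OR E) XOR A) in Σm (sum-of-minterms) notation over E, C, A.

Σm(1, 2, 4, 6) = (NOT E AND NOT C AND A) OR (NOT E AND C AND NOT A) OR (E AND NOT C AND NOT A) OR (E AND C AND NOT A)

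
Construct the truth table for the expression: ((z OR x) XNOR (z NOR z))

x | z | Output
--------------
0 | 0 | 0
0 | 1 | 0
1 | 0 | 1
1 | 1 | 0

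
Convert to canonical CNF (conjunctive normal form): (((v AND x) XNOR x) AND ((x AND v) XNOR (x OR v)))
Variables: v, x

(v OR NOT x) AND (NOT v OR x)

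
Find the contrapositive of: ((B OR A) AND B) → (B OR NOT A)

Contrapositive: NOT (B OR NOT A) → NOT ((B OR A) AND B)
Note: A statement and its contrapositive are logically equivalent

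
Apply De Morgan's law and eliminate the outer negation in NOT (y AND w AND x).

NOT y OR NOT w OR NOT x
De Morgan's: NOT(AND of terms) = OR of negations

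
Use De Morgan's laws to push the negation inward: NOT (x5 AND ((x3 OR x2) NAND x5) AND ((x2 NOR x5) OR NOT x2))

NOT x5 OR NOT ((x3 OR x2) NAND x5) OR NOT ((x2 NOR x5) OR NOT x2)
De Morgan's: NOT(AND of terms) = OR of negations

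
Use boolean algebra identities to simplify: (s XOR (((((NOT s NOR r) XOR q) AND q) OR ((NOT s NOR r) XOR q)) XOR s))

By XOR self-cancellation ((E XOR v) XOR v = E) then absorption (E OR (E AND v) = E):
= ((NOT s NOR r) XOR q)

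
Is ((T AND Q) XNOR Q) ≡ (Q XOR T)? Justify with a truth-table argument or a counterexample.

No. Counterexample: with Q=0, T=0, Expression 1 = 1 but Expression 2 = 0.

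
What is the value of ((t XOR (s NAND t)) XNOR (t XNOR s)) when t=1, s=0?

Substituting: ((1 XOR (0 NAND 1)) XNOR (1 XNOR 0))
= 1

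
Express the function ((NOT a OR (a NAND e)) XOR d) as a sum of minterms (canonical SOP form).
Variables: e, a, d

Σm(0, 2, 4, 7) = (NOT e AND NOT a AND NOT d) OR (NOT e AND a AND NOT d) OR (e AND NOT a AND NOT d) OR (e AND a AND d)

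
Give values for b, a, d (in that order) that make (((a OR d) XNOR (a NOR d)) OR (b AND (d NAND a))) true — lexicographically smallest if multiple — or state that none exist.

b=1, a=0, d=0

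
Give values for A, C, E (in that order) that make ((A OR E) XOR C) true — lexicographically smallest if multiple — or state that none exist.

A=0, C=0, E=1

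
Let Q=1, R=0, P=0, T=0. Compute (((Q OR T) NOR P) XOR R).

Substituting: (((1 OR 0) NOR 0) XOR 0)
= 0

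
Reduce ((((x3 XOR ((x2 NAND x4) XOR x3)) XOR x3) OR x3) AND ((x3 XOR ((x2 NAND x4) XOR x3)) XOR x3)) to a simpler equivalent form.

By absorption (E AND (E OR v) = E) then XOR self-cancellation ((E XOR v) XOR v = E):
= ((x2 NAND x4) XOR x3)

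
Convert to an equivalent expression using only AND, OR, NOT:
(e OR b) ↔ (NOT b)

((e OR b) AND (NOT b)) OR (NOT (e OR b) AND b)
(Biconditional = both true or both false)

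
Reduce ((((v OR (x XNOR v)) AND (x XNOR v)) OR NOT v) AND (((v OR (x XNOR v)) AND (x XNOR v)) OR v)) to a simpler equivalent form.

By distribution ((E OR v) AND (E OR NOT v) = E) then absorption (E AND (E OR v) = E):
= (x XNOR v)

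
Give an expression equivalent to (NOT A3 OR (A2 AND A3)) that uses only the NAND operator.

(((A3 NAND A3) NAND (A3 NAND A3)) NAND (((A2 NAND A3) NAND (A2 NAND A3)) NAND ((A2 NAND A3) NAND (A2 NAND A3))))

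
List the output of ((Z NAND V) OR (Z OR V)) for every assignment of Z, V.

Z | V | Output
--------------
0 | 0 | 1
0 | 1 | 1
1 | 0 | 1
1 | 1 | 1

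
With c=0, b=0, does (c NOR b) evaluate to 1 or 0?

Substituting: (0 NOR 0)
= 1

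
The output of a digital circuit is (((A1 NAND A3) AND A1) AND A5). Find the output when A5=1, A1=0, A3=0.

Substituting: (((0 NAND 0) AND 0) AND 1)
= 0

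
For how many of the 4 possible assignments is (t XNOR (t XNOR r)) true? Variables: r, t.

Satisfying assignments: (1,0), (1,1)
Count: 2 out of 4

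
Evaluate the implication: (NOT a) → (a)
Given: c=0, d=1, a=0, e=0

Antecedent (NOT a) = 1; consequent (a) = 0.
1 → 0 = 0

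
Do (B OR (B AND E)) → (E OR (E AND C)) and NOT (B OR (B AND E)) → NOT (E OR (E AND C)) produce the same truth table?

No, Inverse is not equivalent to original (counterexample: B=0, C=0, E=1)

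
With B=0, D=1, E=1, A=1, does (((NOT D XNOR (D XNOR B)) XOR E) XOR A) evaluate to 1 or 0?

Substituting: (((NOT 1 XNOR (1 XNOR 0)) XOR 1) XOR 1)
= 1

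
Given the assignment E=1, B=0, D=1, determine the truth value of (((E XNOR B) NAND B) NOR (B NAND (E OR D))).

Substituting: (((1 XNOR 0) NAND 0) NOR (0 NAND (1 OR 1)))
= 0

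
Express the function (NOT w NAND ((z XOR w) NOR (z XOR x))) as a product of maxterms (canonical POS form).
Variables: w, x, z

ΠM(0) = (w OR x OR z)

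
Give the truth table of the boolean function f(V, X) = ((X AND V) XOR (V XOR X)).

V | X | Output
--------------
0 | 0 | 0
0 | 1 | 1
1 | 0 | 1
1 | 1 | 1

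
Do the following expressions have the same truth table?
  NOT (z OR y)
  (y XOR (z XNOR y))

No. Counterexample: with y=1, z=0, Expression 1 = 0 but Expression 2 = 1.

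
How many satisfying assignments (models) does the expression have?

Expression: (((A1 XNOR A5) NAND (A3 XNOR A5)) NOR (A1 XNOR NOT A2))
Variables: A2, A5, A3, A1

Satisfying assignments: (0,0,0,0), (1,1,1,1)
Count: 2 out of 16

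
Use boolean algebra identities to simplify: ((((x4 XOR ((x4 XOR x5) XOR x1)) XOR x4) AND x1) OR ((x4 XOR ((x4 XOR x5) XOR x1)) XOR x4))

By absorption (E OR (E AND v) = E) then XOR self-cancellation ((E XOR v) XOR v = E):
= ((x4 XOR x5) XOR x1)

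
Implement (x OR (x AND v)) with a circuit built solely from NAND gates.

((x NAND x) NAND (((x NAND v) NAND (x NAND v)) NAND ((x NAND v) NAND (x NAND v))))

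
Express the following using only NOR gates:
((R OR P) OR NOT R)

((((R NOR P) NOR (R NOR P)) NOR (R NOR R)) NOR (((R NOR P) NOR (R NOR P)) NOR (R NOR R)))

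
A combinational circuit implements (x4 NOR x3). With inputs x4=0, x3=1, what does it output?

Substituting: (0 NOR 1)
= 0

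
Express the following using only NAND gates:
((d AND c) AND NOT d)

((((d NAND c) NAND (d NAND c)) NAND (d NAND d)) NAND (((d NAND c) NAND (d NAND c)) NAND (d NAND d)))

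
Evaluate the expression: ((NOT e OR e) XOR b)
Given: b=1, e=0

Substituting: ((NOT 0 OR 0) XOR 1)
= 0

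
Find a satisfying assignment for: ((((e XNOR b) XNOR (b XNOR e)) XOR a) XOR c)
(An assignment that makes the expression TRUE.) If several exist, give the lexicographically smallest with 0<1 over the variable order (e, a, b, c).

e=0, a=0, b=0, c=0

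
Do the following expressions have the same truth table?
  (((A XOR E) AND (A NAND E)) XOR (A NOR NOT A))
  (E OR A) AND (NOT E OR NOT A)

Yes, they are equivalent — the two output columns agree on all 4 assignments:
E | A | Expression 1 | Expression 2
-----------------------------------
0 | 0 | 0 | 0
0 | 1 | 1 | 1
1 | 0 | 1 | 1
1 | 1 | 0 | 0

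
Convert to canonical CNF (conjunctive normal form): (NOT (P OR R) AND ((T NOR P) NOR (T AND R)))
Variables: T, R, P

(T OR R OR P) AND (T OR R OR NOT P) AND (T OR NOT R OR P) AND (T OR NOT R OR NOT P) AND (NOT T OR R OR NOT P) AND (NOT T OR NOT R OR P) AND (NOT T OR NOT R OR NOT P)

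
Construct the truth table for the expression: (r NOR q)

r | q | Output
--------------
0 | 0 | 1
0 | 1 | 0
1 | 0 | 0
1 | 1 | 0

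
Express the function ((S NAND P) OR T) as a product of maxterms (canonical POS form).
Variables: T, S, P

ΠM(3) = (T OR NOT S OR NOT P)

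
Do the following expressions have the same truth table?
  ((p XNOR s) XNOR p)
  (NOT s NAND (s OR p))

No. Counterexample: with s=0, p=0, Expression 1 = 0 but Expression 2 = 1.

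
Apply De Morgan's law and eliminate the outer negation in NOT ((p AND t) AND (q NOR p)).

NOT (p AND t) OR NOT (q NOR p)
De Morgan's: NOT(AND of terms) = OR of negations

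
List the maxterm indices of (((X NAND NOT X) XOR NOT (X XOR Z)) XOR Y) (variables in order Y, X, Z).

ΠM(0, 3, 5, 6) = (Y OR X OR Z) AND (Y OR NOT X OR NOT Z) AND (NOT Y OR X OR NOT Z) AND (NOT Y OR NOT X OR Z)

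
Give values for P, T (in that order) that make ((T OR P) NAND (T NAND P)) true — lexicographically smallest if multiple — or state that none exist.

P=0, T=0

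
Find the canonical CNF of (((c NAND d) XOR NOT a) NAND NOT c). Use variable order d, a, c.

(d OR NOT a OR c) AND (NOT d OR NOT a OR c)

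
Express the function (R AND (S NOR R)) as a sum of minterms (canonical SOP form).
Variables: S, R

Σm() = FALSE (no minterms)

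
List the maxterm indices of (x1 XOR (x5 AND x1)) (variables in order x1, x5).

ΠM(0, 1, 3) = (x1 OR x5) AND (x1 OR NOT x5) AND (NOT x1 OR NOT x5)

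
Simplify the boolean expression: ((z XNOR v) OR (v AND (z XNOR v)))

By absorption (E OR (E AND v) = E):
= (z XNOR v)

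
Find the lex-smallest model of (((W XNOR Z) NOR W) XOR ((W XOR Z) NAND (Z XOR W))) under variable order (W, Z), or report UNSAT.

W=0, Z=0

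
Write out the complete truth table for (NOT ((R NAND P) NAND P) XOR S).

R | S | P | Output
------------------
0 | 0 | 0 | 0
0 | 0 | 1 | 1
0 | 1 | 0 | 1
0 | 1 | 1 | 0
1 | 0 | 0 | 0
1 | 0 | 1 | 0
1 | 1 | 0 | 1
1 | 1 | 1 | 1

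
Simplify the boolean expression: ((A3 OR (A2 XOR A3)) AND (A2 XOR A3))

By absorption (E AND (E OR v) = E):
= (A2 XOR A3)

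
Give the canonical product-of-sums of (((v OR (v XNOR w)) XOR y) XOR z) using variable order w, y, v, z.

ΠM(1, 3, 4, 6, 8, 11, 13, 14) = (w OR y OR v OR NOT z) AND (w OR y OR NOT v OR NOT z) AND (w OR NOT y OR v OR z) AND (w OR NOT y OR NOT v OR z) AND (NOT w OR y OR v OR z) AND (NOT w OR y OR NOT v OR NOT z) AND (NOT w OR NOT y OR v OR NOT z) AND (NOT w OR NOT y OR NOT v OR z)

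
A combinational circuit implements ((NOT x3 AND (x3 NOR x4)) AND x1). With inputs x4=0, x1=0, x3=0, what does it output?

Substituting: ((NOT 0 AND (0 NOR 0)) AND 0)
= 0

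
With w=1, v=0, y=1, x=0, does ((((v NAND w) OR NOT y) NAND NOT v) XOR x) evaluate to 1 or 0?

Substituting: ((((0 NAND 1) OR NOT 1) NAND NOT 0) XOR 0)
= 0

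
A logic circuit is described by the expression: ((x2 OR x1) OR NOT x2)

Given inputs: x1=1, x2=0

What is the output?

Substituting: ((0 OR 1) OR NOT 0)
= 1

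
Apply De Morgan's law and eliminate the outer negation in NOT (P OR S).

NOT P AND NOT S
De Morgan's: NOT(OR of terms) = AND of negations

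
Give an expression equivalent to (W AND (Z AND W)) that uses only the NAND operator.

((W NAND ((Z NAND W) NAND (Z NAND W))) NAND (W NAND ((Z NAND W) NAND (Z NAND W))))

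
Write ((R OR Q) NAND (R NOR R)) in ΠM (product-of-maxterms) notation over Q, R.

ΠM(2) = (NOT Q OR R)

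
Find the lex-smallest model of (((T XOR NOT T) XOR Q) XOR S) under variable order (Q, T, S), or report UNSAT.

Q=0, T=0, S=0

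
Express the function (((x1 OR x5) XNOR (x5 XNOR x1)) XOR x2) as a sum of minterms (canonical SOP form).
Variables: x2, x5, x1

Σm(3, 4, 5, 6) = (NOT x2 AND x5 AND x1) OR (x2 AND NOT x5 AND NOT x1) OR (x2 AND NOT x5 AND x1) OR (x2 AND x5 AND NOT x1)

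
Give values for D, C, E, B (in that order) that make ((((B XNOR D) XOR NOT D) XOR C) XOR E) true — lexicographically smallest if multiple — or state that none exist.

D=0, C=0, E=0, B=1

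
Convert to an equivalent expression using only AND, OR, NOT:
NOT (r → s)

r AND NOT s
(Negated implication: NOT(A → B) = A AND NOT B)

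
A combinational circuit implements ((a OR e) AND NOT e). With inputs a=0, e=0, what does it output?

Substituting: ((0 OR 0) AND NOT 0)
= 0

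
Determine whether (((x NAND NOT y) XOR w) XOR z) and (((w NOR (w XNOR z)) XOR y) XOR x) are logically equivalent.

No. Counterexample: with w=0, y=0, z=0, x=0, Expression 1 = 1 but Expression 2 = 0.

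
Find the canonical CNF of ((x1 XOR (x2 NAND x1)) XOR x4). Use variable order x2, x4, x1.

(x2 OR x4 OR NOT x1) AND (x2 OR NOT x4 OR x1) AND (NOT x2 OR NOT x4 OR x1) AND (NOT x2 OR NOT x4 OR NOT x1)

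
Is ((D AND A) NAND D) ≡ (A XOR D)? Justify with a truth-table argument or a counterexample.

No. Counterexample: with D=0, A=0, Expression 1 = 1 but Expression 2 = 0.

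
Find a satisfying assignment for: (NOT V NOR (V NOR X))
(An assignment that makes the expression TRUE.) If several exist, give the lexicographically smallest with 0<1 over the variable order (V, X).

V=1, X=0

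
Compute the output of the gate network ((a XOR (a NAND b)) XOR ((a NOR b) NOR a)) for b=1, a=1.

Substituting: ((1 XOR (1 NAND 1)) XOR ((1 NOR 1) NOR 1))
= 1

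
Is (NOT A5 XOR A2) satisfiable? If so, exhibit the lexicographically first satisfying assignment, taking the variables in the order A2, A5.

A2=0, A5=0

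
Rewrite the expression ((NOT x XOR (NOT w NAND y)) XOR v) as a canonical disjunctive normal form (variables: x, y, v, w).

(NOT x AND NOT y AND v AND NOT w) OR (NOT x AND NOT y AND v AND w) OR (NOT x AND y AND NOT v AND NOT w) OR (NOT x AND y AND v AND w) OR (x AND NOT y AND NOT v AND NOT w) OR (x AND NOT y AND NOT v AND w) OR (x AND y AND NOT v AND w) OR (x AND y AND v AND NOT w)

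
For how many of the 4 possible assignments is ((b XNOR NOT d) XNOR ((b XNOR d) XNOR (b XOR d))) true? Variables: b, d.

Satisfying assignments: (0,0), (1,1)
Count: 2 out of 4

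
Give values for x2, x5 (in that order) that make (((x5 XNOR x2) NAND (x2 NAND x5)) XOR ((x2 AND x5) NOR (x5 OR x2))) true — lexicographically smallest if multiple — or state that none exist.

x2=0, x5=0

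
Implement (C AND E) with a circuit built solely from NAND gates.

((C NAND E) NAND (C NAND E))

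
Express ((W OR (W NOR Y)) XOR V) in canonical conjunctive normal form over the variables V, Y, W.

(V OR NOT Y OR W) AND (NOT V OR Y OR W) AND (NOT V OR Y OR NOT W) AND (NOT V OR NOT Y OR NOT W)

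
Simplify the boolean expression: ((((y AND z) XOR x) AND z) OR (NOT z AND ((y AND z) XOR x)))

By distribution ((E AND v) OR (E AND NOT v) = E):
= ((y AND z) XOR x)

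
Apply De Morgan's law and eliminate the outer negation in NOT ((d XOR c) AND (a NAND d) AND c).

NOT (d XOR c) OR NOT (a NAND d) OR NOT c
De Morgan's: NOT(AND of terms) = OR of negations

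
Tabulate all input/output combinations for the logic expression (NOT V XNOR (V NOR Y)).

Y | V | Output
--------------
0 | 0 | 1
0 | 1 | 1
1 | 0 | 0
1 | 1 | 1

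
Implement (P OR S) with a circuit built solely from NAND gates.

((P NAND P) NAND (S NAND S))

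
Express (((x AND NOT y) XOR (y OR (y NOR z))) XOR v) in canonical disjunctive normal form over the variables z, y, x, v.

(NOT z AND NOT y AND NOT x AND NOT v) OR (NOT z AND NOT y AND x AND v) OR (NOT z AND y AND NOT x AND NOT v) OR (NOT z AND y AND x AND NOT v) OR (z AND NOT y AND NOT x AND v) OR (z AND NOT y AND x AND NOT v) OR (z AND y AND NOT x AND NOT v) OR (z AND y AND x AND NOT v)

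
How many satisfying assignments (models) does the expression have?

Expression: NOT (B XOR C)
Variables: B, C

Satisfying assignments: (0,0), (1,1)
Count: 2 out of 4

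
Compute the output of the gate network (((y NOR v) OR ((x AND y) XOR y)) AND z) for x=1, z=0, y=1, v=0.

Substituting: (((1 NOR 0) OR ((1 AND 1) XOR 1)) AND 0)
= 0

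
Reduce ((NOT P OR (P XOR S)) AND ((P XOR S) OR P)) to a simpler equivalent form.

By distribution ((E OR v) AND (E OR NOT v) = E):
= (P XOR S)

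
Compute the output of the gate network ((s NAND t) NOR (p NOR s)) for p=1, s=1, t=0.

Substituting: ((1 NAND 0) NOR (1 NOR 1))
= 0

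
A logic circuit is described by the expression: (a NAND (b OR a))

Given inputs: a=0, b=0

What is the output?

Substituting: (0 NAND (0 OR 0))
= 1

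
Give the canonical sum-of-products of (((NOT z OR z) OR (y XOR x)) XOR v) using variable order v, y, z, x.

Σm(0, 1, 2, 3, 4, 5, 6, 7) = (NOT v AND NOT y AND NOT z AND NOT x) OR (NOT v AND NOT y AND NOT z AND x) OR (NOT v AND NOT y AND z AND NOT x) OR (NOT v AND NOT y AND z AND x) OR (NOT v AND y AND NOT z AND NOT x) OR (NOT v AND y AND NOT z AND x) OR (NOT v AND y AND z AND NOT x) OR (NOT v AND y AND z AND x)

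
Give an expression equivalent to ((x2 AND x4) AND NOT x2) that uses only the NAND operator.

((((x2 NAND x4) NAND (x2 NAND x4)) NAND (x2 NAND x2)) NAND (((x2 NAND x4) NAND (x2 NAND x4)) NAND (x2 NAND x2)))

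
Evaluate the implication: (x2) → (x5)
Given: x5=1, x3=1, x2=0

Antecedent (x2) = 0; consequent (x5) = 1.
0 → 1 = 1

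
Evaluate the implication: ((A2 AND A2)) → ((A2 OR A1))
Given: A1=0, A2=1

Antecedent ((A2 AND A2)) = 1; consequent ((A2 OR A1)) = 1.
1 → 1 = 1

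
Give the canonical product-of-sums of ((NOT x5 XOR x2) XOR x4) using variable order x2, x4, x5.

ΠM(1, 2, 4, 7) = (x2 OR x4 OR NOT x5) AND (x2 OR NOT x4 OR x5) AND (NOT x2 OR x4 OR x5) AND (NOT x2 OR NOT x4 OR NOT x5)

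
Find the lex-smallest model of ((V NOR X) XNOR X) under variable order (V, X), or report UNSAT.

V=1, X=0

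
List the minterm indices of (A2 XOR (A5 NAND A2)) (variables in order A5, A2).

Σm(0, 2, 3) = (NOT A5 AND NOT A2) OR (A5 AND NOT A2) OR (A5 AND A2)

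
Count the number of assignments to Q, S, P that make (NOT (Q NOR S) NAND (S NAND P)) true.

Satisfying assignments: (0,0,0), (0,0,1), (0,1,1), (1,1,1)
Count: 4 out of 8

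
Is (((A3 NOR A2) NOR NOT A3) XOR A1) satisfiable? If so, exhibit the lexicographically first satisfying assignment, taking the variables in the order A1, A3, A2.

A1=0, A3=1, A2=0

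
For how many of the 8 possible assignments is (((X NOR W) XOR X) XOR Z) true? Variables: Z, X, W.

Satisfying assignments: (0,0,0), (0,1,0), (0,1,1), (1,0,1)
Count: 4 out of 8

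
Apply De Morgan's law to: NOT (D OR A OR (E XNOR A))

NOT D AND NOT A AND NOT (E XNOR A)
De Morgan's: NOT(OR of terms) = AND of negations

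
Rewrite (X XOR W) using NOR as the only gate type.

((((X NOR W) NOR (X NOR W)) NOR ((X NOR W) NOR (X NOR W))) NOR ((((X NOR X) NOR (W NOR W)) NOR ((X NOR X) NOR (W NOR W))) NOR (((X NOR X) NOR (W NOR W)) NOR ((X NOR X) NOR (W NOR W)))))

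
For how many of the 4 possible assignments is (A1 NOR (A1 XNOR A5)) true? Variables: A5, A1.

Satisfying assignments: (1,0)
Count: 1 out of 4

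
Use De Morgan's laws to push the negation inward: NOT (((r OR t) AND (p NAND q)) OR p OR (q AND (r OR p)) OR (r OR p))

NOT ((r OR t) AND (p NAND q)) AND NOT p AND NOT (q AND (r OR p)) AND NOT (r OR p)
De Morgan's: NOT(OR of terms) = AND of negations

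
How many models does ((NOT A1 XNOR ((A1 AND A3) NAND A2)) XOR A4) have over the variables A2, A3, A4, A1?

Satisfying assignments: (0,0,0,0), (0,0,1,1), (0,1,0,0), (0,1,1,1), (1,0,0,0), (1,0,1,1), (1,1,0,0), (1,1,0,1)
Count: 8 out of 16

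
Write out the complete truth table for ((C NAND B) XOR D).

B | D | C | Output
------------------
0 | 0 | 0 | 1
0 | 0 | 1 | 1
0 | 1 | 0 | 0
0 | 1 | 1 | 0
1 | 0 | 0 | 1
1 | 0 | 1 | 0
1 | 1 | 0 | 0
1 | 1 | 1 | 1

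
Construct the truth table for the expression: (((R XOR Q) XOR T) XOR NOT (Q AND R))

R | T | Q | Output
------------------
0 | 0 | 0 | 1
0 | 0 | 1 | 0
0 | 1 | 0 | 0
0 | 1 | 1 | 1
1 | 0 | 0 | 0
1 | 0 | 1 | 0
1 | 1 | 0 | 1
1 | 1 | 1 | 1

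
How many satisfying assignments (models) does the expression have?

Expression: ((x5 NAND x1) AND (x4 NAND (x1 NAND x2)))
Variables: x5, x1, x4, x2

Satisfying assignments: (0,0,0,0), (0,0,0,1), (0,1,0,0), (0,1,0,1), (0,1,1,1), (1,0,0,0), (1,0,0,1)
Count: 7 out of 16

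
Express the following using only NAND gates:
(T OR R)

((T NAND T) NAND (R NAND R))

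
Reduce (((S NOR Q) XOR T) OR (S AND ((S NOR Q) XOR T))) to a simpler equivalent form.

By absorption (E OR (E AND v) = E):
= ((S NOR Q) XOR T)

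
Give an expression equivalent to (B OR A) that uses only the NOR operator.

((B NOR A) NOR (B NOR A))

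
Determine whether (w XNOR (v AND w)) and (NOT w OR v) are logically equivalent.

Yes, they are equivalent — the two output columns agree on all 4 assignments:
w | v | Expression 1 | Expression 2
-----------------------------------
0 | 0 | 1 | 1
0 | 1 | 1 | 1
1 | 0 | 0 | 0
1 | 1 | 1 | 1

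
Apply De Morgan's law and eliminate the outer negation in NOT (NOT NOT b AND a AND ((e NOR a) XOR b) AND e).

NOT b OR NOT a OR NOT ((e NOR a) XOR b) OR NOT e
De Morgan's: NOT(AND of terms) = OR of negations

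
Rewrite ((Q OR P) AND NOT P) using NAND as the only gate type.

((((Q NAND Q) NAND (P NAND P)) NAND (P NAND P)) NAND (((Q NAND Q) NAND (P NAND P)) NAND (P NAND P)))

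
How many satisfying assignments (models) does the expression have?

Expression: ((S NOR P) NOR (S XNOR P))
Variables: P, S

Satisfying assignments: (0,1), (1,0)
Count: 2 out of 4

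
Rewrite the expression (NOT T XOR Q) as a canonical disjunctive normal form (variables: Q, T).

(NOT Q AND NOT T) OR (Q AND T)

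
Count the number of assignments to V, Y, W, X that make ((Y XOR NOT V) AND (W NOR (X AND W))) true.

Satisfying assignments: (0,0,0,0), (0,0,0,1), (1,1,0,0), (1,1,0,1)
Count: 4 out of 16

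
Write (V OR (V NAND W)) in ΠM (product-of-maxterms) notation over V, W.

ΠM() = TRUE (no maxterms)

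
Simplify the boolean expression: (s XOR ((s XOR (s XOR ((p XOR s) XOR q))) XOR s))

By XOR self-cancellation ((E XOR v) XOR v = E) then XOR self-cancellation ((E XOR v) XOR v = E):
= ((p XOR s) XOR q)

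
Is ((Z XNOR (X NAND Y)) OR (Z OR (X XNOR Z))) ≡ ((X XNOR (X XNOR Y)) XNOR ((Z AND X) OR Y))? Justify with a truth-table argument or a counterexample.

No. Counterexample: with Y=0, Z=0, X=1, Expression 1 = 0 but Expression 2 = 1.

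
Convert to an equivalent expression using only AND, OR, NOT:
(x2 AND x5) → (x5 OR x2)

NOT (x2 AND x5) OR (x5 OR x2)
(Implication elimination: A → B = NOT A OR B)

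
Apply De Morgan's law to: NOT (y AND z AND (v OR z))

NOT y OR NOT z OR NOT (v OR z)
De Morgan's: NOT(AND of terms) = OR of negations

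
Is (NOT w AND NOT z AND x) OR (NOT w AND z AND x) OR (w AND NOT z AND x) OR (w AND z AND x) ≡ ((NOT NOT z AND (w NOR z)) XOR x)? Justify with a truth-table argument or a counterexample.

Yes, they are equivalent — the two output columns agree on all 8 assignments:
w | z | x | Expression 1 | Expression 2
---------------------------------------
0 | 0 | 0 | 0 | 0
0 | 0 | 1 | 1 | 1
0 | 1 | 0 | 0 | 0
0 | 1 | 1 | 1 | 1
1 | 0 | 0 | 0 | 0
1 | 0 | 1 | 1 | 1
1 | 1 | 0 | 0 | 0
1 | 1 | 1 | 1 | 1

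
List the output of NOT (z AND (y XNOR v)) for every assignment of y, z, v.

y | z | v | Output
------------------
0 | 0 | 0 | 1
0 | 0 | 1 | 1
0 | 1 | 0 | 0
0 | 1 | 1 | 1
1 | 0 | 0 | 1
1 | 0 | 1 | 1
1 | 1 | 0 | 1
1 | 1 | 1 | 0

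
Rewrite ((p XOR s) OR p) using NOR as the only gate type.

((((((p NOR s) NOR (p NOR s)) NOR ((p NOR s) NOR (p NOR s))) NOR ((((p NOR p) NOR (s NOR s)) NOR ((p NOR p) NOR (s NOR s))) NOR (((p NOR p) NOR (s NOR s)) NOR ((p NOR p) NOR (s NOR s))))) NOR p) NOR (((((p NOR s) NOR (p NOR s)) NOR ((p NOR s) NOR (p NOR s))) NOR ((((p NOR p) NOR (s NOR s)) NOR ((p NOR p) NOR (s NOR s))) NOR (((p NOR p) NOR (s NOR s)) NOR ((p NOR p) NOR (s NOR s))))) NOR p))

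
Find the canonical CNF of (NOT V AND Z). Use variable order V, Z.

(V OR Z) AND (NOT V OR Z) AND (NOT V OR NOT Z)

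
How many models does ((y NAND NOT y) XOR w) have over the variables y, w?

Satisfying assignments: (0,0), (1,0)
Count: 2 out of 4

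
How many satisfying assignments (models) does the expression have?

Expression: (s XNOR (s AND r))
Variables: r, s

Satisfying assignments: (0,0), (1,0), (1,1)
Count: 3 out of 4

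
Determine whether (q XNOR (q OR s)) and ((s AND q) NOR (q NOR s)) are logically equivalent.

No. Counterexample: with s=0, q=0, Expression 1 = 1 but Expression 2 = 0.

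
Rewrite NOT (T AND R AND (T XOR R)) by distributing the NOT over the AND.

NOT T OR NOT R OR NOT (T XOR R)
De Morgan's: NOT(AND of terms) = OR of negations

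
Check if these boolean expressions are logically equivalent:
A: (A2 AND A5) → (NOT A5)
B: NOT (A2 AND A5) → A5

No, Inverse is not equivalent to original (counterexample: A2=0, A5=0)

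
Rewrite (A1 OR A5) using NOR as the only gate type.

((A1 NOR A5) NOR (A1 NOR A5))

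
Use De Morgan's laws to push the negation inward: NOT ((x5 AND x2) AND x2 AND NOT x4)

NOT (x5 AND x2) OR NOT x2 OR x4
De Morgan's: NOT(AND of terms) = OR of negations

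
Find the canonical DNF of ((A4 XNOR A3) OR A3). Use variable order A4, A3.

(NOT A4 AND NOT A3) OR (NOT A4 AND A3) OR (A4 AND A3)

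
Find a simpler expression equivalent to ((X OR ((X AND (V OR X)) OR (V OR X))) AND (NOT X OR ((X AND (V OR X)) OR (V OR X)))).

By distribution ((E OR v) AND (E OR NOT v) = E) then absorption (E OR (E AND v) = E):
= (V OR X)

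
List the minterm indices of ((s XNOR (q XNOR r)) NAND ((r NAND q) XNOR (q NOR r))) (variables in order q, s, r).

Σm(0, 1, 3, 4, 5, 6) = (NOT q AND NOT s AND NOT r) OR (NOT q AND NOT s AND r) OR (NOT q AND s AND r) OR (q AND NOT s AND NOT r) OR (q AND NOT s AND r) OR (q AND s AND NOT r)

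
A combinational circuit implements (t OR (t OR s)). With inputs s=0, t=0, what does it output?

Substituting: (0 OR (0 OR 0))
= 0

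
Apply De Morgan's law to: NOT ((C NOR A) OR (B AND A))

NOT (C NOR A) AND NOT (B AND A)
De Morgan's: NOT(OR of terms) = AND of negations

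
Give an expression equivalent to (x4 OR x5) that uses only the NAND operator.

((x4 NAND x4) NAND (x5 NAND x5))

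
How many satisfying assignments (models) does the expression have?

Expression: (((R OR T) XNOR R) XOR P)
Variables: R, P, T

Satisfying assignments: (0,0,0), (0,1,1), (1,0,0), (1,0,1)
Count: 4 out of 8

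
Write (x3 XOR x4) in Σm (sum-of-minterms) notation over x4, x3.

Σm(1, 2) = (NOT x4 AND x3) OR (x4 AND NOT x3)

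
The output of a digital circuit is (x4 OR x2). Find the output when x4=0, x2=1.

Substituting: (0 OR 1)
= 1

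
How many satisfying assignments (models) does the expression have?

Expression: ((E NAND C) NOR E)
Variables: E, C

No assignment satisfies the expression.
Count: 0 out of 4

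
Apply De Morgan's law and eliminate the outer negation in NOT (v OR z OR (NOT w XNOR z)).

NOT v AND NOT z AND NOT (NOT w XNOR z)
De Morgan's: NOT(OR of terms) = AND of negations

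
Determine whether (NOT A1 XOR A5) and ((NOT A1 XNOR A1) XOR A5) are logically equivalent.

No. Counterexample: with A1=0, A5=0, Expression 1 = 1 but Expression 2 = 0.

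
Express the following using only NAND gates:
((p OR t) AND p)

((((p NAND p) NAND (t NAND t)) NAND p) NAND (((p NAND p) NAND (t NAND t)) NAND p))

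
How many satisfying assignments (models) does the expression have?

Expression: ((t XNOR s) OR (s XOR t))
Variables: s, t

Satisfying assignments: (0,0), (0,1), (1,0), (1,1)
Count: 4 out of 4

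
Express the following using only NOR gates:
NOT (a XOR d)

(((((a NOR d) NOR (a NOR d)) NOR ((a NOR d) NOR (a NOR d))) NOR ((((a NOR a) NOR (d NOR d)) NOR ((a NOR a) NOR (d NOR d))) NOR (((a NOR a) NOR (d NOR d)) NOR ((a NOR a) NOR (d NOR d))))) NOR ((((a NOR d) NOR (a NOR d)) NOR ((a NOR d) NOR (a NOR d))) NOR ((((a NOR a) NOR (d NOR d)) NOR ((a NOR a) NOR (d NOR d))) NOR (((a NOR a) NOR (d NOR d)) NOR ((a NOR a) NOR (d NOR d))))))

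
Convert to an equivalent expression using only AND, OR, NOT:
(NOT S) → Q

S OR Q
(Implication elimination: A → B = NOT A OR B)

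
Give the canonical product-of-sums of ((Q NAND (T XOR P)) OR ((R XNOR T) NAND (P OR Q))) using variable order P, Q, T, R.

ΠM(7, 12) = (P OR NOT Q OR NOT T OR NOT R) AND (NOT P OR NOT Q OR T OR R)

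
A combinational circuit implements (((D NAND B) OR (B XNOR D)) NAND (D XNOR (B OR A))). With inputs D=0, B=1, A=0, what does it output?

Substituting: (((0 NAND 1) OR (1 XNOR 0)) NAND (0 XNOR (1 OR 0)))
= 1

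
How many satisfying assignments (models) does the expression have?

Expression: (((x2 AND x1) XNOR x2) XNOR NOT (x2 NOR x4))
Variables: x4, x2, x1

Satisfying assignments: (0,1,1), (1,0,0), (1,0,1), (1,1,1)
Count: 4 out of 8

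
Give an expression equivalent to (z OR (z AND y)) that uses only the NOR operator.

((z NOR ((z NOR z) NOR (y NOR y))) NOR (z NOR ((z NOR z) NOR (y NOR y))))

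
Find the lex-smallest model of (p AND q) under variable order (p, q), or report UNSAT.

p=1, q=1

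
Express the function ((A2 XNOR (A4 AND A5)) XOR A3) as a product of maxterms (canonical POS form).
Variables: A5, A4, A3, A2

ΠM(1, 2, 5, 6, 9, 10, 12, 15) = (A5 OR A4 OR A3 OR NOT A2) AND (A5 OR A4 OR NOT A3 OR A2) AND (A5 OR NOT A4 OR A3 OR NOT A2) AND (A5 OR NOT A4 OR NOT A3 OR A2) AND (NOT A5 OR A4 OR A3 OR NOT A2) AND (NOT A5 OR A4 OR NOT A3 OR A2) AND (NOT A5 OR NOT A4 OR A3 OR A2) AND (NOT A5 OR NOT A4 OR NOT A3 OR NOT A2)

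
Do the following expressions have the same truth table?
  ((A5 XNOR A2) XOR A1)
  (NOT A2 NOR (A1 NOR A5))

No. Counterexample: with A1=0, A2=0, A5=0, Expression 1 = 1 but Expression 2 = 0.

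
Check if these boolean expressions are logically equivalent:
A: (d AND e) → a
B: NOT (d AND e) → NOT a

No, Inverse is not equivalent to original (counterexample: a=0, d=1, e=1)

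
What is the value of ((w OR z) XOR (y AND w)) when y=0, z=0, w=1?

Substituting: ((1 OR 0) XOR (0 AND 1))
= 1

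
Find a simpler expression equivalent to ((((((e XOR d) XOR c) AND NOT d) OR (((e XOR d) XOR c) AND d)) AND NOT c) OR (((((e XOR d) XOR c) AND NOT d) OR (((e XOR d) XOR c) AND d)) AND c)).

By distribution ((E AND v) OR (E AND NOT v) = E) then distribution ((E AND v) OR (E AND NOT v) = E):
= ((e XOR d) XOR c)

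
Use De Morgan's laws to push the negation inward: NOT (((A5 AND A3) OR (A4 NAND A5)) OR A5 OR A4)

NOT ((A5 AND A3) OR (A4 NAND A5)) AND NOT A5 AND NOT A4
De Morgan's: NOT(OR of terms) = AND of negations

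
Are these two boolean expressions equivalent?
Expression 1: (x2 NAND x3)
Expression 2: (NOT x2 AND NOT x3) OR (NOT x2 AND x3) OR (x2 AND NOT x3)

Yes, they are equivalent — the two output columns agree on all 4 assignments:
x2 | x3 | Expression 1 | Expression 2
-------------------------------------
0 | 0 | 1 | 1
0 | 1 | 1 | 1
1 | 0 | 1 | 1
1 | 1 | 0 | 0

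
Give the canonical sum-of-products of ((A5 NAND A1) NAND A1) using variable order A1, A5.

Σm(0, 1, 3) = (NOT A1 AND NOT A5) OR (NOT A1 AND A5) OR (A1 AND A5)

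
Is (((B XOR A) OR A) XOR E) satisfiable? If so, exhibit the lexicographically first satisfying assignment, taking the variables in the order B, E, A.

B=0, E=0, A=1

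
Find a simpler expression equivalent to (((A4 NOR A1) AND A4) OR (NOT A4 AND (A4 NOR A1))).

By distribution ((E AND v) OR (E AND NOT v) = E):
= (A4 NOR A1)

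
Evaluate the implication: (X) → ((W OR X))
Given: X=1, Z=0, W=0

Antecedent (X) = 1; consequent ((W OR X)) = 1.
1 → 1 = 1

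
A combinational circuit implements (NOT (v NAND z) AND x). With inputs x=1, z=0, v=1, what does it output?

Substituting: (NOT (1 NAND 0) AND 1)
= 0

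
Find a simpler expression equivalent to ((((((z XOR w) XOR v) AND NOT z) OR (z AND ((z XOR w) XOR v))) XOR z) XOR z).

By XOR self-cancellation ((E XOR v) XOR v = E) then distribution ((E AND v) OR (E AND NOT v) = E):
= ((z XOR w) XOR v)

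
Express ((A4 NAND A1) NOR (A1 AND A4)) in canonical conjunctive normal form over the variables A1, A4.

(A1 OR A4) AND (A1 OR NOT A4) AND (NOT A1 OR A4) AND (NOT A1 OR NOT A4)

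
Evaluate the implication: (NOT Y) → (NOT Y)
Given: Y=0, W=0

Antecedent (NOT Y) = 1; consequent (NOT Y) = 1.
1 → 1 = 1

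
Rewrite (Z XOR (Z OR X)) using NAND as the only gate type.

((Z NAND (Z NAND ((Z NAND Z) NAND (X NAND X)))) NAND (((Z NAND Z) NAND (X NAND X)) NAND (Z NAND ((Z NAND Z) NAND (X NAND X)))))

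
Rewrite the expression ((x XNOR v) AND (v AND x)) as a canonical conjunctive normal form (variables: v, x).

(v OR x) AND (v OR NOT x) AND (NOT v OR x)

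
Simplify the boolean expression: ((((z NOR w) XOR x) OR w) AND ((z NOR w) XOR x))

By absorption (E AND (E OR v) = E):
= ((z NOR w) XOR x)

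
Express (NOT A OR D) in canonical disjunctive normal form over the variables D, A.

(NOT D AND NOT A) OR (D AND NOT A) OR (D AND A)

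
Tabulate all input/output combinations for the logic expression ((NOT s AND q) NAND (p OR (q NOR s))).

q | s | p | Output
------------------
0 | 0 | 0 | 1
0 | 0 | 1 | 1
0 | 1 | 0 | 1
0 | 1 | 1 | 1
1 | 0 | 0 | 1
1 | 0 | 1 | 0
1 | 1 | 0 | 1
1 | 1 | 1 | 1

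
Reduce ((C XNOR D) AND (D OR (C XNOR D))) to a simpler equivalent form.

By absorption (E AND (E OR v) = E):
= (C XNOR D)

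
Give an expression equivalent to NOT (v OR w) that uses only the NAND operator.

(((v NAND v) NAND (w NAND w)) NAND ((v NAND v) NAND (w NAND w)))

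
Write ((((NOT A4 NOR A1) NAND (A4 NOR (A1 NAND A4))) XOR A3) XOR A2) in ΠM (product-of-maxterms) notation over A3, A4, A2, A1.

ΠM(2, 3, 6, 7, 8, 9, 12, 13) = (A3 OR A4 OR NOT A2 OR A1) AND (A3 OR A4 OR NOT A2 OR NOT A1) AND (A3 OR NOT A4 OR NOT A2 OR A1) AND (A3 OR NOT A4 OR NOT A2 OR NOT A1) AND (NOT A3 OR A4 OR A2 OR A1) AND (NOT A3 OR A4 OR A2 OR NOT A1) AND (NOT A3 OR NOT A4 OR A2 OR A1) AND (NOT A3 OR NOT A4 OR A2 OR NOT A1)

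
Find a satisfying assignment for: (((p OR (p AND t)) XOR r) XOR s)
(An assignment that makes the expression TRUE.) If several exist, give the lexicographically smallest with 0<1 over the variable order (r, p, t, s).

r=0, p=0, t=0, s=1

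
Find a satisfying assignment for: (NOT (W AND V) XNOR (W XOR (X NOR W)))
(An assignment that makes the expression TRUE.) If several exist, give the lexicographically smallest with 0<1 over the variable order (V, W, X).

V=0, W=0, X=0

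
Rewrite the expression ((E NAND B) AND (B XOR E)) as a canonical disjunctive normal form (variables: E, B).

(NOT E AND B) OR (E AND NOT B)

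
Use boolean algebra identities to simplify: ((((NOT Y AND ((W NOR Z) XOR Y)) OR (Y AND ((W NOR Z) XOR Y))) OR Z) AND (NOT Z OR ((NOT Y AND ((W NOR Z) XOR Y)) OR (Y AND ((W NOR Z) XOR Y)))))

By distribution ((E OR v) AND (E OR NOT v) = E) then distribution ((E AND v) OR (E AND NOT v) = E):
= ((W NOR Z) XOR Y)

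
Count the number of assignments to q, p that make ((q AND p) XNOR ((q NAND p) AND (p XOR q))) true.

Satisfying assignments: (0,0)
Count: 1 out of 4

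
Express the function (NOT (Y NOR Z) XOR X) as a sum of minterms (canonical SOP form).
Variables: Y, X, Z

Σm(1, 2, 4, 5) = (NOT Y AND NOT X AND Z) OR (NOT Y AND X AND NOT Z) OR (Y AND NOT X AND NOT Z) OR (Y AND NOT X AND Z)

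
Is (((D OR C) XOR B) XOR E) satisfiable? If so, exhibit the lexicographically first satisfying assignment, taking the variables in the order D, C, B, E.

D=0, C=0, B=0, E=1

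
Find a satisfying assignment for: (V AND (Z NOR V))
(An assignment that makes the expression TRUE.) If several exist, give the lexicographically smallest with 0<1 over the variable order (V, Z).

UNSATISFIABLE - no assignment makes this expression true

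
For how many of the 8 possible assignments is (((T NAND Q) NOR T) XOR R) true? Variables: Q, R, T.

Satisfying assignments: (0,1,0), (0,1,1), (1,1,0), (1,1,1)
Count: 4 out of 8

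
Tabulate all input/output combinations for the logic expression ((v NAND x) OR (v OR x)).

v | x | Output
--------------
0 | 0 | 1
0 | 1 | 1
1 | 0 | 1
1 | 1 | 1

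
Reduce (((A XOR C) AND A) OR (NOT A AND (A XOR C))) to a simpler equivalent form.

By distribution ((E AND v) OR (E AND NOT v) = E):
= (A XOR C)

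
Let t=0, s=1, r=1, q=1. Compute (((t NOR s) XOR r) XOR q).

Substituting: (((0 NOR 1) XOR 1) XOR 1)
= 0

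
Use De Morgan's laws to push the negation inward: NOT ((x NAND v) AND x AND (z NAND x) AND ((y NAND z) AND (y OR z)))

NOT (x NAND v) OR NOT x OR NOT (z NAND x) OR NOT ((y NAND z) AND (y OR z))
De Morgan's: NOT(AND of terms) = OR of negations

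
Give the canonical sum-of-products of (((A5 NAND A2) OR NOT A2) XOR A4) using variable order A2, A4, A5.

Σm(0, 1, 4, 7) = (NOT A2 AND NOT A4 AND NOT A5) OR (NOT A2 AND NOT A4 AND A5) OR (A2 AND NOT A4 AND NOT A5) OR (A2 AND A4 AND A5)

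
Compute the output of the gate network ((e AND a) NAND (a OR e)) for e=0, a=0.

Substituting: ((0 AND 0) NAND (0 OR 0))
= 1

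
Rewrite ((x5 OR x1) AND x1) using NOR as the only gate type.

((((x5 NOR x1) NOR (x5 NOR x1)) NOR ((x5 NOR x1) NOR (x5 NOR x1))) NOR (x1 NOR x1))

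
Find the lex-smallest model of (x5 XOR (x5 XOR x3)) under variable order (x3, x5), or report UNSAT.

x3=1, x5=0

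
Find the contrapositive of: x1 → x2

Contrapositive: NOT x2 → NOT x1
Note: A statement and its contrapositive are logically equivalent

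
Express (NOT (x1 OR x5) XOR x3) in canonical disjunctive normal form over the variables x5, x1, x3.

(NOT x5 AND NOT x1 AND NOT x3) OR (NOT x5 AND x1 AND x3) OR (x5 AND NOT x1 AND x3) OR (x5 AND x1 AND x3)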